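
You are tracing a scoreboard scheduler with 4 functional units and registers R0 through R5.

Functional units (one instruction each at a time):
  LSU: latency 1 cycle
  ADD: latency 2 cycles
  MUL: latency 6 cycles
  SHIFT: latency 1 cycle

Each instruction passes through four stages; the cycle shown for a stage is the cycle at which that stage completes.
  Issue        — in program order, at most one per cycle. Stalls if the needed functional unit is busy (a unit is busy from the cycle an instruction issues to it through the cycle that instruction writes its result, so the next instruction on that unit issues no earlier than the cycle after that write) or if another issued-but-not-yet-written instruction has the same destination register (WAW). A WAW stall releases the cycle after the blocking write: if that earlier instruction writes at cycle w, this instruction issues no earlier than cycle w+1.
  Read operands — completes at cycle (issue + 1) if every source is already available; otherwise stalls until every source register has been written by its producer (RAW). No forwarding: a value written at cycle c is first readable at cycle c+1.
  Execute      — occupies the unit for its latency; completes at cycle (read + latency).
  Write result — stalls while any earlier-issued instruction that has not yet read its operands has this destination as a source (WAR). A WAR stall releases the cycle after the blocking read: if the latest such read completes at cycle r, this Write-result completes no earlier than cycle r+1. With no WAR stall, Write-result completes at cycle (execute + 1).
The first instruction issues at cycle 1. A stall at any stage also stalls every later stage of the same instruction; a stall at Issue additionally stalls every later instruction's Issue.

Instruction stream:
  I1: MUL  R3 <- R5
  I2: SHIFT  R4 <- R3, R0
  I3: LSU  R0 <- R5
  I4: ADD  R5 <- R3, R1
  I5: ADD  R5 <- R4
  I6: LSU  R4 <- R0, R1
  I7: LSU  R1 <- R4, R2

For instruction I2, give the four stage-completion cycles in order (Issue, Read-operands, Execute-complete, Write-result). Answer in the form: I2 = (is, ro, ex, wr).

I2 = (2, 10, 11, 12)

I1 -> (1, 2, 8, 9)
I2 -> (2, 10, 11, 12)  // RAW R3: wait I1 write@9
I3 -> (3, 4, 5, 11)  // WAR R0: wait I2 read@10
I4 -> (4, 10, 12, 13)  // RAW R3: wait I1 write@9
I5 -> (14, 15, 17, 18)  // struct: ADD busy until I4 writes@13
I6 -> (15, 16, 17, 18)
I7 -> (19, 20, 21, 22)  // struct: LSU busy until I6 writes@18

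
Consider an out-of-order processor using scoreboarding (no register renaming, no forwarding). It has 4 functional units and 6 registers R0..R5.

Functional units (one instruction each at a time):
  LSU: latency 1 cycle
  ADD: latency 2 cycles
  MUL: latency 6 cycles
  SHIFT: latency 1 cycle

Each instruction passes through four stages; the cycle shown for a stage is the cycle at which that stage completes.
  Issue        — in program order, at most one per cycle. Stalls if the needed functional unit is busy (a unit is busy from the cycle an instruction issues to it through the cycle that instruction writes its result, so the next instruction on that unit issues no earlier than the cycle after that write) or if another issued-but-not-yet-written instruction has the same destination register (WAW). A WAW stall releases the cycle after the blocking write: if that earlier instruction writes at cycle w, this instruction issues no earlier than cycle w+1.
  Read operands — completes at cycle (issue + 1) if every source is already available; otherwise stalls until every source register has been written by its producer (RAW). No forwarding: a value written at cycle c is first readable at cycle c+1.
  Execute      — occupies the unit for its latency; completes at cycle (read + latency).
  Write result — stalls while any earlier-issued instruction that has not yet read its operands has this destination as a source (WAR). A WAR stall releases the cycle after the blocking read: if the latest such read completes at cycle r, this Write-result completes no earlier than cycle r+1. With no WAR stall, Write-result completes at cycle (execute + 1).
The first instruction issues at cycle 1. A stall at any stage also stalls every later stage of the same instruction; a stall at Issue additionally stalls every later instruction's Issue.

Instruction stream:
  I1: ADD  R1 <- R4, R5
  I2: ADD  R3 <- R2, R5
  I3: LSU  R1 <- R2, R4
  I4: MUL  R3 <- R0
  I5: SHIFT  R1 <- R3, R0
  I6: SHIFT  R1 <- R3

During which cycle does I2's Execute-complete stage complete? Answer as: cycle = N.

t=1  I1 dispatched to ADD
t=2  I1 operands ready
t=4  I1 complete
t=5  R1←I1
t=6  I2 dispatched to ADD
t=7  I2 operands ready, I3 dispatched to LSU
t=8  I3 operands ready
t=9  I2 complete, I3 complete
t=10  R3←I2, R1←I3
t=11  I4 dispatched to MUL
t=12  I4 operands ready, I5 dispatched to SHIFT
t=18  I4 complete
t=19  R3←I4
t=20  I5 operands ready
t=21  I5 complete
t=22  R1←I5
t=23  I6 dispatched to SHIFT
t=24  I6 operands ready
t=25  I6 complete
t=26  R1←I6

cycle = 9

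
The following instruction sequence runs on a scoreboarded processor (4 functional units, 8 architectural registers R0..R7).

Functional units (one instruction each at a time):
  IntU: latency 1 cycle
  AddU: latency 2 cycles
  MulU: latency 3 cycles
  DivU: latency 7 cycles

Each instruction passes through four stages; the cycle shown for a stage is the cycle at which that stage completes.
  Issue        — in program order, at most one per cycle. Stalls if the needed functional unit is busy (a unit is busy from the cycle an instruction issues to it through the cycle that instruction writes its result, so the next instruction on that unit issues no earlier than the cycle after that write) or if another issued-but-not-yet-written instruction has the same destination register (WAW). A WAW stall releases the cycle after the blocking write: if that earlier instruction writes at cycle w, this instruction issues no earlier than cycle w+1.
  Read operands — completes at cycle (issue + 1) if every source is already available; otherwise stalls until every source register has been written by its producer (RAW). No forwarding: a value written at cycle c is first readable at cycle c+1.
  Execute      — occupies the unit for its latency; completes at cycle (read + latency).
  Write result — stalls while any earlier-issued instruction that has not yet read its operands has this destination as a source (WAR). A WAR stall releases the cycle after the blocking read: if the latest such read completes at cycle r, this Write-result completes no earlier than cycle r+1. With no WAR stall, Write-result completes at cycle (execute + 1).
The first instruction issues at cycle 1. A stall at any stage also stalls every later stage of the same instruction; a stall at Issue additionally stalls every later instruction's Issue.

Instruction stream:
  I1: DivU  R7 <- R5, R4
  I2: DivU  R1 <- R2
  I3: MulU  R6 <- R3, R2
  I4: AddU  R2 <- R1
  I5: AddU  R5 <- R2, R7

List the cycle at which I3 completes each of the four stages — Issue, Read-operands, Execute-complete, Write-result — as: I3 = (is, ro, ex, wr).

I3 = (12, 13, 16, 17)

  I1 | 1 | 2 | 9 | 10
  I2 | 11 | 12 | 19 | 20   struct: DivU busy until I1 writes@10
  I3 | 12 | 13 | 16 | 17
  I4 | 13 | 21 | 23 | 24   RAW R1: wait I2 write@20
  I5 | 25 | 26 | 28 | 29   struct: AddU busy until I4 writes@24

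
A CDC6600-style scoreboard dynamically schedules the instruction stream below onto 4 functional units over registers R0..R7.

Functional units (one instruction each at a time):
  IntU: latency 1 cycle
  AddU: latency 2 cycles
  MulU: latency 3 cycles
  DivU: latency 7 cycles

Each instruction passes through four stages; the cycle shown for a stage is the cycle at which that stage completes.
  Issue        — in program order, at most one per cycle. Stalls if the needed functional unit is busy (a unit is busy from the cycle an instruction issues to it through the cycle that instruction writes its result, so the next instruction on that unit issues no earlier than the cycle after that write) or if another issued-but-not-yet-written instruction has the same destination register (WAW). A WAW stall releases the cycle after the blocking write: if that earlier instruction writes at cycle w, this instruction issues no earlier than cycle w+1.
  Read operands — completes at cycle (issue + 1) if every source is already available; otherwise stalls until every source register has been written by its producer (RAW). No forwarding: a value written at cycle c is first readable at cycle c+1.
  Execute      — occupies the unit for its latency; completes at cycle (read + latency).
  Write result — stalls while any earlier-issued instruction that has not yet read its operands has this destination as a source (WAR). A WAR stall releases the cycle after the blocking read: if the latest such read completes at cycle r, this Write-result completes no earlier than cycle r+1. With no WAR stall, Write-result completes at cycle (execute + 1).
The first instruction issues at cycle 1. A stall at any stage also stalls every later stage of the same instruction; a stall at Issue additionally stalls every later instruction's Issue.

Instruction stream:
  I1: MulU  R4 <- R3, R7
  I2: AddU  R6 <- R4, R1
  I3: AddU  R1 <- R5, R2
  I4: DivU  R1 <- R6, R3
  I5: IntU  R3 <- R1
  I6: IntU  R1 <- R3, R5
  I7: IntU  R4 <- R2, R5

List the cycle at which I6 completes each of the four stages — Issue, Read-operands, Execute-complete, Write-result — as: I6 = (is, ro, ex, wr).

I6 = (29, 30, 31, 32)

cycle 1: I1 dispatched to MulU
cycle 2: I1 operands ready · I2 dispatched to AddU
cycle 5: I1 complete
cycle 6: R4←I1
cycle 7: I2 operands ready
cycle 9: I2 complete
cycle 10: R6←I2
cycle 11: I3 dispatched to AddU
cycle 12: I3 operands ready
cycle 14: I3 complete
cycle 15: R1←I3
cycle 16: I4 dispatched to DivU
cycle 17: I4 operands ready · I5 dispatched to IntU
cycle 24: I4 complete
cycle 25: R1←I4
cycle 26: I5 operands ready
cycle 27: I5 complete
cycle 28: R3←I5
cycle 29: I6 dispatched to IntU
cycle 30: I6 operands ready
cycle 31: I6 complete
cycle 32: R1←I6
cycle 33: I7 dispatched to IntU
cycle 34: I7 operands ready
cycle 35: I7 complete
cycle 36: R4←I7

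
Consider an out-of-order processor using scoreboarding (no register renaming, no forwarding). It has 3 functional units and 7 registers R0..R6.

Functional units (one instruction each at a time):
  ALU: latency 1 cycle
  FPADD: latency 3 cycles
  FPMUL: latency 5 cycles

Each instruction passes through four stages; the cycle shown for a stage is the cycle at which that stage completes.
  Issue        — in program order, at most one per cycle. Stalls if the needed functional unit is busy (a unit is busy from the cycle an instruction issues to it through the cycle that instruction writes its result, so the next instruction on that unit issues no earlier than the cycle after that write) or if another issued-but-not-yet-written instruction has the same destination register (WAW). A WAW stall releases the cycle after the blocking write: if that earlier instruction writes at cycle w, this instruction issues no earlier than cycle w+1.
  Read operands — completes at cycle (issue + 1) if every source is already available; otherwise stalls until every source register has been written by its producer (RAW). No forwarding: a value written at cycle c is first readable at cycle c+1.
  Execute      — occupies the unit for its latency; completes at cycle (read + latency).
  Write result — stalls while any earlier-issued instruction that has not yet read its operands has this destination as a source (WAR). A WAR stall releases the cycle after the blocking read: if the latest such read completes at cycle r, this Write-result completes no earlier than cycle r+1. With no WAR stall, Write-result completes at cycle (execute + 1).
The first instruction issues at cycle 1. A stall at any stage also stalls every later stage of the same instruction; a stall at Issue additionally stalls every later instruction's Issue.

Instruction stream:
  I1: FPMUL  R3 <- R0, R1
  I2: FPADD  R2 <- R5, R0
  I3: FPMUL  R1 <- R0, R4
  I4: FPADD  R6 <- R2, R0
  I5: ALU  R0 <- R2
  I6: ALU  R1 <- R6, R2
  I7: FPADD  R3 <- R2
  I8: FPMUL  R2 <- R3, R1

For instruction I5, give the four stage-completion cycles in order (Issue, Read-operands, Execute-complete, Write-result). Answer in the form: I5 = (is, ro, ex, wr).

[1] I1 dispatched to FPMUL
[2] I1 operands ready · I2 dispatched to FPADD
[3] I2 operands ready
[6] I2 complete
[7] I1 complete · R2←I2
[8] R3←I1
[9] I3 dispatched to FPMUL
[10] I3 operands ready · I4 dispatched to FPADD
[11] I4 operands ready · I5 dispatched to ALU
[12] I5 operands ready
[13] I5 complete
[14] I4 complete · R0←I5
[15] I3 complete · R6←I4
[16] R1←I3
[17] I6 dispatched to ALU
[18] I6 operands ready · I7 dispatched to FPADD
[19] I6 complete · I7 operands ready · I8 dispatched to FPMUL
[20] R1←I6
[22] I7 complete
[23] R3←I7
[24] I8 operands ready
[29] I8 complete
[30] R2←I8

I5 = (11, 12, 13, 14)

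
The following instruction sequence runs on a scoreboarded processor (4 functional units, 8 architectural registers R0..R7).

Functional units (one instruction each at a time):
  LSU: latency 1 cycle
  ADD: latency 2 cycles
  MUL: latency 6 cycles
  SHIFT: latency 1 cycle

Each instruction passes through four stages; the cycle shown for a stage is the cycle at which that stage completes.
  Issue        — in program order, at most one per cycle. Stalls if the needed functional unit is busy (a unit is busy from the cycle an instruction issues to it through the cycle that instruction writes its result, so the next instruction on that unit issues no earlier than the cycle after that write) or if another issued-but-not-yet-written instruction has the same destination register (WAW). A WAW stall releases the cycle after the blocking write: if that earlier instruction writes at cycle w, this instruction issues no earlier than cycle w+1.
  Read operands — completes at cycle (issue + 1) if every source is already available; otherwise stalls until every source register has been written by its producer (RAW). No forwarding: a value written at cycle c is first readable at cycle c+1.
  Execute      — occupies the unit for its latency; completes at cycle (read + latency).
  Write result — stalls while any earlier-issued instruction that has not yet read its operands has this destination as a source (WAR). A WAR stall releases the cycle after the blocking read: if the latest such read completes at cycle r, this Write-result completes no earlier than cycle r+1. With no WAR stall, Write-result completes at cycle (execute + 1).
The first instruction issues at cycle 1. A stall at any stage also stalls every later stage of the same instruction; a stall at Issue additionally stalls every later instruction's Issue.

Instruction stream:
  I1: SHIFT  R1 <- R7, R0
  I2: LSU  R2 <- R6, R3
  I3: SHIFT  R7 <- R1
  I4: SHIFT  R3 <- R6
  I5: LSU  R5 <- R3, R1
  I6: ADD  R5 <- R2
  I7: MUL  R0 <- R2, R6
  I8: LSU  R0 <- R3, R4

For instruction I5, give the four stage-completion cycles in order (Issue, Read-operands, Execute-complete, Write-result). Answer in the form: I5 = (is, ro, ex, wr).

  I1 | 1 | 2 | 3 | 4
  I2 | 2 | 3 | 4 | 5
  I3 | 5 | 6 | 7 | 8   struct: SHIFT busy until I1 writes@4
  I4 | 9 | 10 | 11 | 12   struct: SHIFT busy until I3 writes@8
  I5 | 10 | 13 | 14 | 15   RAW R3: wait I4 write@12
  I6 | 16 | 17 | 19 | 20   WAW R5: wait I5 write@15
  I7 | 17 | 18 | 24 | 25
  I8 | 26 | 27 | 28 | 29   WAW R0: wait I7 write@25

I5 = (10, 13, 14, 15)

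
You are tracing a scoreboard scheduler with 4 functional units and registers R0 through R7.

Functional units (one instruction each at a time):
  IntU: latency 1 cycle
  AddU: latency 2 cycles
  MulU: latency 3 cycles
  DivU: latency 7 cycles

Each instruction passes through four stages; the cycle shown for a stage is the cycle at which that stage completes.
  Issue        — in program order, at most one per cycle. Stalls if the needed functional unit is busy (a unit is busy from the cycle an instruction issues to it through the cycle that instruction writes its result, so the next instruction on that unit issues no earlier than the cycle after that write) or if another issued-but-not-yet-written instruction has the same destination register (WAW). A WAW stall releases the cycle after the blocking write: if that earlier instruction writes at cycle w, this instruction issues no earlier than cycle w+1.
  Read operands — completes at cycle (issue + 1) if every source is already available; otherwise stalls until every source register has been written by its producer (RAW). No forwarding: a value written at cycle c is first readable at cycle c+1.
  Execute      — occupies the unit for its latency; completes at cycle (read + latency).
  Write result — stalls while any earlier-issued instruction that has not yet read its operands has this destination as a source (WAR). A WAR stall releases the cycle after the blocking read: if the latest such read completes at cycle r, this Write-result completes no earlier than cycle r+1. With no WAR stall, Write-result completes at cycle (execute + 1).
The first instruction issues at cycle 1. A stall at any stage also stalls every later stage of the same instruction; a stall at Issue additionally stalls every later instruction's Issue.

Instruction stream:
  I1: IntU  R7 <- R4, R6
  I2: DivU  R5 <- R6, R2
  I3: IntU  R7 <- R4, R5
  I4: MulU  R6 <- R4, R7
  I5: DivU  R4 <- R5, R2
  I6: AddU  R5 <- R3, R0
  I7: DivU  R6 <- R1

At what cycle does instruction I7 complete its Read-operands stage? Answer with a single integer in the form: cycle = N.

cycle 1: I1→IntU
cycle 2: I1 RO, I2→DivU
cycle 3: I1 EX, I2 RO
cycle 4: I1 WR R7
cycle 5: I3→IntU
cycle 6: I4→MulU
cycle 10: I2 EX
cycle 11: I2 WR R5
cycle 12: I3 RO, I5→DivU
cycle 13: I3 EX, I5 RO, I6→AddU
cycle 14: I3 WR R7, I6 RO
cycle 15: I4 RO
cycle 16: I6 EX
cycle 17: I6 WR R5
cycle 18: I4 EX
cycle 19: I4 WR R6
cycle 20: I5 EX
cycle 21: I5 WR R4
cycle 22: I7→DivU
cycle 23: I7 RO
cycle 30: I7 EX
cycle 31: I7 WR R6

cycle = 23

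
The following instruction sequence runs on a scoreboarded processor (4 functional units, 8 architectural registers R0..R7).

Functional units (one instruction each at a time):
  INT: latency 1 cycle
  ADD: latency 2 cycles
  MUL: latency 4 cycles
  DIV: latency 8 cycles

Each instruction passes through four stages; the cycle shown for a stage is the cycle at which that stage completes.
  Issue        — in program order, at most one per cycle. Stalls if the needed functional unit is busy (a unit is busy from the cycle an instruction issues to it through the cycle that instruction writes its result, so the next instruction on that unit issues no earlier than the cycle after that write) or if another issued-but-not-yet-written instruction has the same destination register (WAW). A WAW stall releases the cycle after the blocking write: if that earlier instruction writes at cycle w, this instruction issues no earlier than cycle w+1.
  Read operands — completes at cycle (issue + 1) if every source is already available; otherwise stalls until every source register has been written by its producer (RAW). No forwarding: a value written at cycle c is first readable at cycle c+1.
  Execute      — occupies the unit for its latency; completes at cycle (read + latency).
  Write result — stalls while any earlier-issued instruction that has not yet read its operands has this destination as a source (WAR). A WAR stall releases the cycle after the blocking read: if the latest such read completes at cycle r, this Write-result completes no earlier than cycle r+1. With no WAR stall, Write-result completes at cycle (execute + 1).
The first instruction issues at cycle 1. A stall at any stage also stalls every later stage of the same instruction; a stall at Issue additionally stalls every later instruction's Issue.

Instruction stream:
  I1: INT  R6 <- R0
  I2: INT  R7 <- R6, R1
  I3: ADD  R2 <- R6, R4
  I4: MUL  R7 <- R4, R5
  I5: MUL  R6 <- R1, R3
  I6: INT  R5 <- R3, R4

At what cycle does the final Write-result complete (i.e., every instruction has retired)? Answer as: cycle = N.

cycle = 22

[1] I1→INT
[2] I1 RO
[3] I1 EX
[4] I1 WR R6
[5] I2→INT
[6] I2 RO | I3→ADD
[7] I2 EX | I3 RO
[8] I2 WR R7
[9] I3 EX | I4→MUL
[10] I3 WR R2 | I4 RO
[14] I4 EX
[15] I4 WR R7
[16] I5→MUL
[17] I5 RO | I6→INT
[18] I6 RO
[19] I6 EX
[20] I6 WR R5
[21] I5 EX
[22] I5 WR R6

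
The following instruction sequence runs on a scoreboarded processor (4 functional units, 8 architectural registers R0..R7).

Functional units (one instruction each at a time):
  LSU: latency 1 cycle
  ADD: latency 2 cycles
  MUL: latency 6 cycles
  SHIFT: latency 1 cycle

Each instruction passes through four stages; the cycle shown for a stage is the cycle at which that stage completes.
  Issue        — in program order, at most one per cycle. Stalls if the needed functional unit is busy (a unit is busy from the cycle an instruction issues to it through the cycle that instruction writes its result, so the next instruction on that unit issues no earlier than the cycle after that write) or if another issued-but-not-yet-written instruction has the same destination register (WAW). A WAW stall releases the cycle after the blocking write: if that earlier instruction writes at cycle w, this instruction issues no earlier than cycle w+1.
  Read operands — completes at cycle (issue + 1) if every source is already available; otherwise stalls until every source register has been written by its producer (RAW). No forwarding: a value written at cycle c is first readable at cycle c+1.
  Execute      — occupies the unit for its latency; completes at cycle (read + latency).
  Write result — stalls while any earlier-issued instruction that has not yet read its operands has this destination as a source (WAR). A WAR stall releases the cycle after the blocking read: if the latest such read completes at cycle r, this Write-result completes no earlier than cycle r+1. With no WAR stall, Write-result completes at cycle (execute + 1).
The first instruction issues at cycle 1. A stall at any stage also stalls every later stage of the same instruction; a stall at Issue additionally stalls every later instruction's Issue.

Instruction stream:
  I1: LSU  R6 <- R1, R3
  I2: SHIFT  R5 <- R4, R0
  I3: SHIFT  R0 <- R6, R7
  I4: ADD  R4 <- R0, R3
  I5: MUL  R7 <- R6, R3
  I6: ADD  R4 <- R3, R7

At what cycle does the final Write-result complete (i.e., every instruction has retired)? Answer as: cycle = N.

c1: issue I1 (LSU)
c2: I1 read-ops; issue I2 (SHIFT)
c3: I1 finished on LSU; I2 read-ops
c4: I1→R6; I2 finished on SHIFT
c5: I2→R5
c6: issue I3 (SHIFT)
c7: I3 read-ops; issue I4 (ADD)
c8: I3 finished on SHIFT; issue I5 (MUL)
c9: I3→R0; I5 read-ops
c10: I4 read-ops
c12: I4 finished on ADD
c13: I4→R4
c14: issue I6 (ADD)
c15: I5 finished on MUL
c16: I5→R7
c17: I6 read-ops
c19: I6 finished on ADD
c20: I6→R4

cycle = 20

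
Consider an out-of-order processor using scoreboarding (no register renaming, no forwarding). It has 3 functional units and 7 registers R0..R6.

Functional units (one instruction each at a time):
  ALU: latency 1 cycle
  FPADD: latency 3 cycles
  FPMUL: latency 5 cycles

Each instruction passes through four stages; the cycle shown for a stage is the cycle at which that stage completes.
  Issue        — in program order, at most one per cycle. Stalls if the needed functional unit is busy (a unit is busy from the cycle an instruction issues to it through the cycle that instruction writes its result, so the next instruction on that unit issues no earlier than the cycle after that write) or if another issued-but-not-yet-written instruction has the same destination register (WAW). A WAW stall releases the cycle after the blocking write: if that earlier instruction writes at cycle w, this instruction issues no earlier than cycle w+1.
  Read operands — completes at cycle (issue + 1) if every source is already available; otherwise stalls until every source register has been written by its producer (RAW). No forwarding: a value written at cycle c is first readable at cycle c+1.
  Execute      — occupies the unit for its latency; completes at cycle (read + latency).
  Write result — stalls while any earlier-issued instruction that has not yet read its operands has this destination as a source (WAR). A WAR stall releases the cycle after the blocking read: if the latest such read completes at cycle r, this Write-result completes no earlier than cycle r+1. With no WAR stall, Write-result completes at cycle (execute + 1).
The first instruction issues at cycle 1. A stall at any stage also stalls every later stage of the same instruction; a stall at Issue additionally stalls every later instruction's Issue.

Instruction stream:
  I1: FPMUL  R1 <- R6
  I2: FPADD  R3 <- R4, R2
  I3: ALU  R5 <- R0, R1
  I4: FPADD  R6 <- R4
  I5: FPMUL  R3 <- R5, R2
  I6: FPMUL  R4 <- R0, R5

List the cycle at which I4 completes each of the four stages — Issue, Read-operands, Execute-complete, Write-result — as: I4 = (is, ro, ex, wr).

I4 = (8, 9, 12, 13)

[1] I1 issues→FPMUL
[2] I1 reads · I2 issues→FPADD
[3] I2 reads · I3 issues→ALU
[6] I2 exec-done
[7] I1 exec-done · I2 writes R3
[8] I1 writes R1 · I4 issues→FPADD
[9] I3 reads · I4 reads · I5 issues→FPMUL
[10] I3 exec-done
[11] I3 writes R5
[12] I4 exec-done · I5 reads
[13] I4 writes R6
[17] I5 exec-done
[18] I5 writes R3
[19] I6 issues→FPMUL
[20] I6 reads
[25] I6 exec-done
[26] I6 writes R4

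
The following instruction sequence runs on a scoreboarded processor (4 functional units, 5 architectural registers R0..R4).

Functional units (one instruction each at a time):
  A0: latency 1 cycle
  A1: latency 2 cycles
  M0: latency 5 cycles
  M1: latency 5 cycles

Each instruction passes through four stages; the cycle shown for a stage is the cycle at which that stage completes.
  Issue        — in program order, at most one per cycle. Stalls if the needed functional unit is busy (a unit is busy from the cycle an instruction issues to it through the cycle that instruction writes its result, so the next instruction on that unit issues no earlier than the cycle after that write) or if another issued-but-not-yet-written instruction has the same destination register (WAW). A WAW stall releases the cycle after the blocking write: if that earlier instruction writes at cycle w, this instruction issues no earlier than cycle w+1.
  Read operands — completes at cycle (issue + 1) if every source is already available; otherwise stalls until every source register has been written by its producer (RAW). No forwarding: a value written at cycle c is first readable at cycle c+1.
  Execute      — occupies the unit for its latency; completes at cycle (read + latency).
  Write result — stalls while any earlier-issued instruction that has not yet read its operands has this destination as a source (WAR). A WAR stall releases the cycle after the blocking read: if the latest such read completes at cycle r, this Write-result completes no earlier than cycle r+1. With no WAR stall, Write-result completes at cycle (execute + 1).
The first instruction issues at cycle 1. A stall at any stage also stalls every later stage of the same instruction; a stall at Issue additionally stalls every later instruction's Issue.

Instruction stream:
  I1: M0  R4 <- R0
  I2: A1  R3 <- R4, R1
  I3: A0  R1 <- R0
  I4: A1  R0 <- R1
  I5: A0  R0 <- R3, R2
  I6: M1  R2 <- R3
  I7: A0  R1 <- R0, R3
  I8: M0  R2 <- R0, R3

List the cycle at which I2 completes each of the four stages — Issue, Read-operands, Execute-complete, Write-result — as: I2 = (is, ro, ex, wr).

[1] I1 issues→M0
[2] I1 reads, I2 issues→A1
[3] I3 issues→A0
[4] I3 reads
[5] I3 exec-done
[7] I1 exec-done
[8] I1 writes R4
[9] I2 reads
[10] I3 writes R1
[11] I2 exec-done
[12] I2 writes R3
[13] I4 issues→A1
[14] I4 reads
[16] I4 exec-done
[17] I4 writes R0
[18] I5 issues→A0
[19] I5 reads, I6 issues→M1
[20] I5 exec-done, I6 reads
[21] I5 writes R0
[22] I7 issues→A0
[23] I7 reads
[24] I7 exec-done
[25] I6 exec-done, I7 writes R1
[26] I6 writes R2
[27] I8 issues→M0
[28] I8 reads
[33] I8 exec-done
[34] I8 writes R2

I2 = (2, 9, 11, 12)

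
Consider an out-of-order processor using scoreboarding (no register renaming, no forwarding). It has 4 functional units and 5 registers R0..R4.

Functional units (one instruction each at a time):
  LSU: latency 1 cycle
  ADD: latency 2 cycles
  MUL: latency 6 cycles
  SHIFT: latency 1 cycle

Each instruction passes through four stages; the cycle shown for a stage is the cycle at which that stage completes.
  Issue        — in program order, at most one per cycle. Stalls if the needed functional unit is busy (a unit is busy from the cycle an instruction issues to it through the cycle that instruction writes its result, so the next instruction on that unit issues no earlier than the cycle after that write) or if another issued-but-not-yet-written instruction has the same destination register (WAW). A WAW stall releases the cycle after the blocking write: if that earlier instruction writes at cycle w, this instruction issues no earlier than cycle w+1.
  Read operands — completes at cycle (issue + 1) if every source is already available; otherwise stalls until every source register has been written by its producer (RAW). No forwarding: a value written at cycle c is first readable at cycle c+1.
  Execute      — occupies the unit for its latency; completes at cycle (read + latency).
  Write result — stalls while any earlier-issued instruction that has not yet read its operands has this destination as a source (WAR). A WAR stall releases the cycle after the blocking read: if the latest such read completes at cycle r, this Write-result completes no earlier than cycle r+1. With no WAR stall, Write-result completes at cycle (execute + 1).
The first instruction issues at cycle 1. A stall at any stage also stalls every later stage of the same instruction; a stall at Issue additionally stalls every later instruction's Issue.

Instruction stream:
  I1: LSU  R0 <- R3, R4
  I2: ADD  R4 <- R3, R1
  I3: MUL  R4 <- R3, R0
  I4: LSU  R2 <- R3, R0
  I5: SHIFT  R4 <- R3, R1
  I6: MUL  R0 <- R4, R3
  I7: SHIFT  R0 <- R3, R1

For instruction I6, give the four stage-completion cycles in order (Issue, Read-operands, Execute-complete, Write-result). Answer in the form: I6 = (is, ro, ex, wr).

I6 = (17, 20, 26, 27)

t=1  I1 issues→LSU
t=2  I1 reads; I2 issues→ADD
t=3  I1 exec-done; I2 reads
t=4  I1 writes R0
t=5  I2 exec-done
t=6  I2 writes R4
t=7  I3 issues→MUL
t=8  I3 reads; I4 issues→LSU
t=9  I4 reads
t=10  I4 exec-done
t=11  I4 writes R2
t=14  I3 exec-done
t=15  I3 writes R4
t=16  I5 issues→SHIFT
t=17  I5 reads; I6 issues→MUL
t=18  I5 exec-done
t=19  I5 writes R4
t=20  I6 reads
t=26  I6 exec-done
t=27  I6 writes R0
t=28  I7 issues→SHIFT
t=29  I7 reads
t=30  I7 exec-done
t=31  I7 writes R0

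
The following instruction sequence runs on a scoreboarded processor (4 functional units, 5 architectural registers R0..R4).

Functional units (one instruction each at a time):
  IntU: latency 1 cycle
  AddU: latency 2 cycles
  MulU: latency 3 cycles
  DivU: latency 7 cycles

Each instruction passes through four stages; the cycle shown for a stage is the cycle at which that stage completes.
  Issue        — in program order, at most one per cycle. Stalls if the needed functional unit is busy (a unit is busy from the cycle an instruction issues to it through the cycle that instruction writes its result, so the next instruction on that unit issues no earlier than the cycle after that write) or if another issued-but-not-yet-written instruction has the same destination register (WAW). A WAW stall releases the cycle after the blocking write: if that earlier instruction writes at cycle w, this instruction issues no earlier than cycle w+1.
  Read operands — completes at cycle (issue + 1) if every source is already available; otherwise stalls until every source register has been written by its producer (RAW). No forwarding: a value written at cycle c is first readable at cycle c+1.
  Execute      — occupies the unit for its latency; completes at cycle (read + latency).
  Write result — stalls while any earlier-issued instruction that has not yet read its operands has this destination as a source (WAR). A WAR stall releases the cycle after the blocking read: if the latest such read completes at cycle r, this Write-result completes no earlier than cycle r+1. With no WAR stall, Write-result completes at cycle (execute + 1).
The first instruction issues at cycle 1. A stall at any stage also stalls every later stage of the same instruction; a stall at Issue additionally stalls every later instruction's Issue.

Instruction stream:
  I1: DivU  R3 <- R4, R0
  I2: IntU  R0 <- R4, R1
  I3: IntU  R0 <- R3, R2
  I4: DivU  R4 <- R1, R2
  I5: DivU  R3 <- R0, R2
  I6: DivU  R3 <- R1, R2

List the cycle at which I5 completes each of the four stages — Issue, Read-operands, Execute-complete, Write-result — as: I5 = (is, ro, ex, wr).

c1: I1 issues→DivU
c2: I1 reads · I2 issues→IntU
c3: I2 reads
c4: I2 exec-done
c5: I2 writes R0
c6: I3 issues→IntU
c9: I1 exec-done
c10: I1 writes R3
c11: I3 reads · I4 issues→DivU
c12: I3 exec-done · I4 reads
c13: I3 writes R0
c19: I4 exec-done
c20: I4 writes R4
c21: I5 issues→DivU
c22: I5 reads
c29: I5 exec-done
c30: I5 writes R3
c31: I6 issues→DivU
c32: I6 reads
c39: I6 exec-done
c40: I6 writes R3

I5 = (21, 22, 29, 30)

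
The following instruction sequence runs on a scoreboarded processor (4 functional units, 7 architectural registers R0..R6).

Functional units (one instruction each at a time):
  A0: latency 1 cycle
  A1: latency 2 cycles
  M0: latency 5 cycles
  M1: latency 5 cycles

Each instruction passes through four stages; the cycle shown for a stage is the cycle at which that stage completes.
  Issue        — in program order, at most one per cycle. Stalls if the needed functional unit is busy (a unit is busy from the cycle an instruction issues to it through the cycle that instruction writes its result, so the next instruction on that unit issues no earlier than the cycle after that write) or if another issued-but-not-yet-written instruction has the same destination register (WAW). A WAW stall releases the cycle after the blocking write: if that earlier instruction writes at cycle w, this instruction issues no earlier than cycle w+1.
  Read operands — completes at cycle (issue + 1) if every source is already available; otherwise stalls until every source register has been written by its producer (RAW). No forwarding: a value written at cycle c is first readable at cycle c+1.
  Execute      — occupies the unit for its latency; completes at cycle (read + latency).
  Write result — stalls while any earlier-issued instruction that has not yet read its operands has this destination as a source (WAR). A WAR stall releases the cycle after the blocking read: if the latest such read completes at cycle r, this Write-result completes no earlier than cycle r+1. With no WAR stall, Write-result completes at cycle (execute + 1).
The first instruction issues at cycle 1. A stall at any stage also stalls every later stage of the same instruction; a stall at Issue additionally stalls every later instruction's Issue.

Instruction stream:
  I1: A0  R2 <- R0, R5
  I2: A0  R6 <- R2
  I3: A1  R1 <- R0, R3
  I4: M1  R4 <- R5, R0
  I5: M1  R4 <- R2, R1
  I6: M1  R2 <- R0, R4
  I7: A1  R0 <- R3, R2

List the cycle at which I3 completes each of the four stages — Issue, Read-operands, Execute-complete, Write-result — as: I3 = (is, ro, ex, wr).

1) issue 1, read 2, done 3, write 4
2) issue 5, read 6, done 7, write 8  <struct: A0 busy until I1 writes@4>
3) issue 6, read 7, done 9, write 10
4) issue 7, read 8, done 13, write 14
5) issue 15, read 16, done 21, write 22  <struct: M1 busy until I4 writes@14>
6) issue 23, read 24, done 29, write 30  <struct: M1 busy until I5 writes@22>
7) issue 24, read 31, done 33, write 34  <RAW R2: wait I6 write@30>

I3 = (6, 7, 9, 10)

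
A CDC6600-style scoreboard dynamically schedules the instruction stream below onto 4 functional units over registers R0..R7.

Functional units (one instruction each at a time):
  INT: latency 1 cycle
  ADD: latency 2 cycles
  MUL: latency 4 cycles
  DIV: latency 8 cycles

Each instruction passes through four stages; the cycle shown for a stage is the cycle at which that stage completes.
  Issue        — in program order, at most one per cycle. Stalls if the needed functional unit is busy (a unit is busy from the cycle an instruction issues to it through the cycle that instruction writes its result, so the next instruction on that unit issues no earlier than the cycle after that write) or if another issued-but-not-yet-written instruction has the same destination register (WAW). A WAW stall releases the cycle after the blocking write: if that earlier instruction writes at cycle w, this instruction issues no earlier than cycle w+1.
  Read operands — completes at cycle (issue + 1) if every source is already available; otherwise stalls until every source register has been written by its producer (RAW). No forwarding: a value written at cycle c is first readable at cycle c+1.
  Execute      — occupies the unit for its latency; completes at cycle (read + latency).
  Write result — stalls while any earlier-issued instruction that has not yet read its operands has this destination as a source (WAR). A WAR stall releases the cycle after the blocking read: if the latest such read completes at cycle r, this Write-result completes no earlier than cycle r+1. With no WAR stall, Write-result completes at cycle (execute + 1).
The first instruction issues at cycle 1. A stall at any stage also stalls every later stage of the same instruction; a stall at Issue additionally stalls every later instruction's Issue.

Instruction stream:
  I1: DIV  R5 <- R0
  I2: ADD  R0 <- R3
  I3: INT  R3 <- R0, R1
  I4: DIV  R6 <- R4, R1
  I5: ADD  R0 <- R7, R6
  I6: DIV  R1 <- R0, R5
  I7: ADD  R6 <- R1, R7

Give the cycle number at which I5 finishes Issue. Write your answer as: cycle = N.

cycle = 13

[1] I1→DIV
[2] I1 RO, I2→ADD
[3] I2 RO, I3→INT
[5] I2 EX
[6] I2 WR R0
[7] I3 RO
[8] I3 EX
[9] I3 WR R3
[10] I1 EX
[11] I1 WR R5
[12] I4→DIV
[13] I4 RO, I5→ADD
[21] I4 EX
[22] I4 WR R6
[23] I5 RO, I6→DIV
[25] I5 EX
[26] I5 WR R0
[27] I6 RO, I7→ADD
[35] I6 EX
[36] I6 WR R1
[37] I7 RO
[39] I7 EX
[40] I7 WR R6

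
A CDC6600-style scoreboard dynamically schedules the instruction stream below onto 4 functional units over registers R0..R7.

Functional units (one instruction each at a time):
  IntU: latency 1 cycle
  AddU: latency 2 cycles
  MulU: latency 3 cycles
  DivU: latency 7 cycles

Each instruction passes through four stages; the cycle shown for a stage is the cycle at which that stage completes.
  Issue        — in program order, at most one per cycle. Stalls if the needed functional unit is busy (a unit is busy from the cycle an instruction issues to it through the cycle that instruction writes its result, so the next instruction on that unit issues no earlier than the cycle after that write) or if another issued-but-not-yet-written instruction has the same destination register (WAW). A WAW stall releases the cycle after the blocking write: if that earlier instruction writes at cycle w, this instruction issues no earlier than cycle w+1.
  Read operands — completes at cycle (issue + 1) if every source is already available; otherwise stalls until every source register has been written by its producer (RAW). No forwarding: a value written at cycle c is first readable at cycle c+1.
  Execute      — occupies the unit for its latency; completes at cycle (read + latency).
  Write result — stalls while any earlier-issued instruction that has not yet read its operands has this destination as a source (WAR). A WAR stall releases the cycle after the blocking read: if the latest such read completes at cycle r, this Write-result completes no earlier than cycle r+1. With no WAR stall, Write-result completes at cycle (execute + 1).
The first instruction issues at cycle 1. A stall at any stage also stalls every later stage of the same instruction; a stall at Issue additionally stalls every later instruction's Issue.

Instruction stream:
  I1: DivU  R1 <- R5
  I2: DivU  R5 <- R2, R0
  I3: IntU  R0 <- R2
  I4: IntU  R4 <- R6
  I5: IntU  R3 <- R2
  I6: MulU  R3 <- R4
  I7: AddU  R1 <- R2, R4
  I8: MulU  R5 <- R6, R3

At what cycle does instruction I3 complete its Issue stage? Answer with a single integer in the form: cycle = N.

c1: issue I1 (DivU)
c2: I1 read-ops
c9: I1 finished on DivU
c10: I1→R1
c11: issue I2 (DivU)
c12: I2 read-ops; issue I3 (IntU)
c13: I3 read-ops
c14: I3 finished on IntU
c15: I3→R0
c16: issue I4 (IntU)
c17: I4 read-ops
c18: I4 finished on IntU
c19: I2 finished on DivU; I4→R4
c20: I2→R5; issue I5 (IntU)
c21: I5 read-ops
c22: I5 finished on IntU
c23: I5→R3
c24: issue I6 (MulU)
c25: I6 read-ops; issue I7 (AddU)
c26: I7 read-ops
c28: I6 finished on MulU; I7 finished on AddU
c29: I6→R3; I7→R1
c30: issue I8 (MulU)
c31: I8 read-ops
c34: I8 finished on MulU
c35: I8→R5

cycle = 12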